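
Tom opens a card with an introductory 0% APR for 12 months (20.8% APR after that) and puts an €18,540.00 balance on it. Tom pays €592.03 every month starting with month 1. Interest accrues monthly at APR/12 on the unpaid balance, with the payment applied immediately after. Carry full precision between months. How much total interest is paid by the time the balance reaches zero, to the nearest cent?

€2,610.36

Promo months 1–12 at r₀ = 0%/12 = 0; months 13+ at r₁ = 20.8%/12 = 0.0173333.
After month 12 (no interest yet): B = €18,540.00 − 12·€592.03 = €11,435.64.
Then at r₁ with €592.03/mo: n₂ = −ln(1 − r₁·B/P)/ln(1+r₁) ≈ 23.72 → 24 more payments.
Total paid = 35·€592.03 + €429.31 = €21,150.36; interest = €21,150.36 − €18,540.00 = €2,610.36.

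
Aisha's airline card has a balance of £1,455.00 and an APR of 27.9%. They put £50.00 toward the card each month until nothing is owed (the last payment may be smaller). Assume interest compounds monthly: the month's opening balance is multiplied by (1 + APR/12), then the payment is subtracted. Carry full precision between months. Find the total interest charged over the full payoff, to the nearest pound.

Monthly rate r = 27.9%/12 = 2.325% = 0.02325.
Payoff takes n = ⌈−ln(1 − rB₀/P)/ln(1+r)⌉ = ⌈49.112⌉ = 50 payments; the last is £5.67.
Total paid = 49·£50.00 + £5.67 = £2,455.67.
Total interest = total paid − principal = £2,455.67 − £1,455.00 = £1,000.67.

£1,001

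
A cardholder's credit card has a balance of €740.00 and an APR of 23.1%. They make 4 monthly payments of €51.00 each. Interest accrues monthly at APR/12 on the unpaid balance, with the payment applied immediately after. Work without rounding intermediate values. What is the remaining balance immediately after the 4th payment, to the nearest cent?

Monthly rate r = 23.1%/12 = 1.925% = 0.01925.
Each month: B ← B·(1+r) − €51.00.
Month 1: interest €14.24; balance after payment €703.25.
Month 2: interest €13.54; balance after payment €665.78.
Month 3: interest €12.82; balance after payment €627.60.
Month 4: interest €12.08; balance after payment €588.68.

€588.68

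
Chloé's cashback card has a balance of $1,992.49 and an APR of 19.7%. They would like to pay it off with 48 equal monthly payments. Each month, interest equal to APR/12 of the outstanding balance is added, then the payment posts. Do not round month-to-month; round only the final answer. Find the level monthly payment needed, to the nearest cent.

$60.31

Monthly rate r = 19.7%/12 = 1.64167% = 0.0164167.
Level-payment amortization: P = B₀·r / (1 − (1+r)^(−n)) = 1992.49·0.0164167 / (1 − 1.01642^(−48)).
Denominator 1 − (1+r)^(−48) = 0.542327659.
P = 32.71 / 0.542327659 ≈ 60.31.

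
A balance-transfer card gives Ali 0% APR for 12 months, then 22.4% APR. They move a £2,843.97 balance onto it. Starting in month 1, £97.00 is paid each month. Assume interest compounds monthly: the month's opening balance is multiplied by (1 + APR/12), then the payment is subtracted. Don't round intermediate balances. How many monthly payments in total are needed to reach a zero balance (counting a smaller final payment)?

Promo months 1–12 at r₀ = 0%/12 = 0; months 13+ at r₁ = 22.4%/12 = 0.0186667.
After month 12 (no interest yet): B = £2,843.97 − 12·£97.00 = £1,679.97.
Then at r₁ with £97.00/mo: n₂ = −ln(1 − r₁·B/P)/ln(1+r₁) ≈ 21.12 → 22 more payments.

34 payments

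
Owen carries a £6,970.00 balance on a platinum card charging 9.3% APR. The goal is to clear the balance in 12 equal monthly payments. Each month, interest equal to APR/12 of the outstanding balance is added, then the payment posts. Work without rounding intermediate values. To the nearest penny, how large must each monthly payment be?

£610.51

Monthly rate r = 9.3%/12 = 0.775% = 0.00775.
Level-payment amortization: P = B₀·r / (1 − (1+r)^(−n)) = 6970.00·0.00775 / (1 − 1.00775^(−12)).
Denominator 1 − (1+r)^(−12) = 0.0884797566.
P = 54.0175 / 0.0884797566 ≈ 610.51.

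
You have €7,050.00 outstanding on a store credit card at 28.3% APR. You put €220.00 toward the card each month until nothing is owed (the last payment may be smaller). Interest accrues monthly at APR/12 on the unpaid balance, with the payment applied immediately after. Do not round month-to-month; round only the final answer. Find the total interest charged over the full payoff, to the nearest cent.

Monthly rate r = 28.3%/12 = 2.35833% = 0.0235833.
Payoff takes n = ⌈−ln(1 − rB₀/P)/ln(1+r)⌉ = ⌈60.470⌉ = 61 payments; the last is €103.93.
Total paid = 60·€220.00 + €103.93 = €13,303.93.
Total interest = total paid − principal = €13,303.93 − €7,050.00 = €6,253.93.

€6,253.93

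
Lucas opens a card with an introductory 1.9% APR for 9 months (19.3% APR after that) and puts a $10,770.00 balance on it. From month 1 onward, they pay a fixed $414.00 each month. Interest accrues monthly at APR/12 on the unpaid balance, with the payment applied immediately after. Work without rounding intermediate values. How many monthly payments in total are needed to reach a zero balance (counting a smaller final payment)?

Promo months 1–9 at r₀ = 1.9%/12 = 0.00158333; months 10+ at r₁ = 19.3%/12 = 0.0160833.
After month 9: iterate B ← B·(1+r₀) − $414.00 for 9 months → $7,174.76.
Then at r₁ with $414.00/mo: n₂ = −ln(1 − r₁·B/P)/ln(1+r₁) ≈ 20.48 → 21 more payments.

30 months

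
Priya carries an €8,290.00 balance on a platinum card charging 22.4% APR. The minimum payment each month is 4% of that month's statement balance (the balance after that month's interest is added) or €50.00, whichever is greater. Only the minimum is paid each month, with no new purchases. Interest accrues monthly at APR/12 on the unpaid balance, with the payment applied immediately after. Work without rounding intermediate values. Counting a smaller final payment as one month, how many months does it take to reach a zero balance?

Monthly rate r = 22.4%/12 = 1.86667% = 0.0186667.
While 4% of the post-interest balance exceeds €50.00, each month B ← (B·(1+r))·(1 − 0.04), i.e. B shrinks by the factor (1+r)·0.96 = 0.97792.
This holds for months 1–86. Entering month 87 the balance is €1,215.18; 4% of the post-interest balance is now below €50.00, so the flat €50.00 minimum applies from here.
From month 87 a fixed €50.00 at rate r clears €1,215.18 in 33 more payments. Total: 86 + 33 = 119 months.

119 months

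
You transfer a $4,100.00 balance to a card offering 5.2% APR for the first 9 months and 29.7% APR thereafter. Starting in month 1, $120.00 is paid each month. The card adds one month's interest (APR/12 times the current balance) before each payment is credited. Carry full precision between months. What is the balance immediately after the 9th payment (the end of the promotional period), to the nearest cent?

$3,163.79

Promo months 1–9 at r₀ = 5.2%/12 = 0.00433333; months 10+ at r₁ = 29.7%/12 = 0.02475.
After month 9: iterate B ← B·(1+r₀) − $120.00 for 9 months → $3,163.79.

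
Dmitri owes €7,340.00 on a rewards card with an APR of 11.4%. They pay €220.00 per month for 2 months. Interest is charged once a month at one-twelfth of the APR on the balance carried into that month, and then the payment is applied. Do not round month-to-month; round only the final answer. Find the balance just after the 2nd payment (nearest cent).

Monthly rate r = 11.4%/12 = 0.95% = 0.0095.
Each month: B ← B·(1+r) − €220.00.
Month 1: interest €69.73; balance after payment €7,189.73.
Month 2: interest €68.30; balance after payment €7,038.03.

€7,038.03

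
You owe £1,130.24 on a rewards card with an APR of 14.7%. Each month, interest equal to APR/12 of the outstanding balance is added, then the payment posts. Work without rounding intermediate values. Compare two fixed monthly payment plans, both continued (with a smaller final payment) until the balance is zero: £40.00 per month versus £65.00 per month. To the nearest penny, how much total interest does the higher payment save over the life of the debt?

Monthly rate r = 14.7%/12 = 1.225% = 0.01225.
At £40.00/mo: n = ⌈−ln(1 − rB₀/P)/ln(1+r)⌉ = 35 payments (last £35.79); total interest = total paid − £1,130.24 = £265.55.
At £65.00/mo: 20 payments (last £43.86); total interest £148.62.
Interest saved = £265.55 − £148.62 = £116.93.

£116.93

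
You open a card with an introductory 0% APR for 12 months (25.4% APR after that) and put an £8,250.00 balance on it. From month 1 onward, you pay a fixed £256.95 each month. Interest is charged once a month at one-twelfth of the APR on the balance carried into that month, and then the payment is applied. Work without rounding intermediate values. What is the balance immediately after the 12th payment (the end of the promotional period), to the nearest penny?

£5,166.60

Promo months 1–12 at r₀ = 0%/12 = 0; months 13+ at r₁ = 25.4%/12 = 0.0211667.
After month 12 (no interest yet): B = £8,250.00 − 12·£256.95 = £5,166.60.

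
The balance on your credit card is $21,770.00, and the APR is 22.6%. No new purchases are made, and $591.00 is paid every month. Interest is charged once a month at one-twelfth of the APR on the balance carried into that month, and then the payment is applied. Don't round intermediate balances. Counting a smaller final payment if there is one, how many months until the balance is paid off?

Monthly rate r = 22.6%/12 = 1.88333% = 0.0188333.
Recurrence: B ← B·(1+r) − $591.00.
Month 1: interest $410.00; balance after payment $21,589.00.
Month 2: interest $406.59; balance after payment $21,404.59.
Closed form: n = −ln(1 − rB₀/P)/ln(1+r) = −ln(0.30626)/ln(1.01883) ≈ 63.421, so the balance reaches zero during payment 64.

64 payments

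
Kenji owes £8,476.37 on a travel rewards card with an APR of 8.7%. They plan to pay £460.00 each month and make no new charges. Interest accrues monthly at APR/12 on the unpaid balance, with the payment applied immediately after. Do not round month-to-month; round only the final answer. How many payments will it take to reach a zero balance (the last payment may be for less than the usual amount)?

Monthly rate r = 8.7%/12 = 0.725% = 0.00725.
Recurrence: B ← B·(1+r) − £460.00.
Month 1: interest £61.45; balance after payment £8,077.82.
Month 2: interest £58.56; balance after payment £7,676.39.
Closed form: n = −ln(1 − rB₀/P)/ln(1+r) = −ln(0.86641)/ln(1.00725) ≈ 19.851, so the balance reaches zero during payment 20.

20 payments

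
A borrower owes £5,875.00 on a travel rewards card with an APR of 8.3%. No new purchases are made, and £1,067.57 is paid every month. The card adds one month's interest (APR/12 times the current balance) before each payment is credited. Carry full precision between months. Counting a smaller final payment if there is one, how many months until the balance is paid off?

6 payments

Monthly rate r = 8.3%/12 = 0.691667% = 0.00691667.
Recurrence: B ← B·(1+r) − £1,067.57.
Month 1: interest £40.64; balance after payment £4,848.07.
Month 2: interest £33.53; balance after payment £3,814.03.
Month 3: interest £26.38; balance after payment £2,772.84.
Month 4: interest £19.18; balance after payment £1,724.45.
Month 5: interest £11.93; balance after payment £668.80.
Month 6: interest £4.63; balance after payment £0.00.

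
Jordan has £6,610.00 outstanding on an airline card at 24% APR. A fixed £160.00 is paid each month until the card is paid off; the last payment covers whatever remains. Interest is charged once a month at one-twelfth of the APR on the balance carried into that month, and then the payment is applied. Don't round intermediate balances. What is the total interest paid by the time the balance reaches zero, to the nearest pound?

Monthly rate r = 24%/12 = 2% = 0.02.
Payoff takes n = ⌈−ln(1 − rB₀/P)/ln(1+r)⌉ = ⌈88.379⌉ = 89 payments; the last is £61.02.
Total paid = 88·£160.00 + £61.02 = £14,141.02.
Total interest = total paid − principal = £14,141.02 − £6,610.00 = £7,531.02.

£7,531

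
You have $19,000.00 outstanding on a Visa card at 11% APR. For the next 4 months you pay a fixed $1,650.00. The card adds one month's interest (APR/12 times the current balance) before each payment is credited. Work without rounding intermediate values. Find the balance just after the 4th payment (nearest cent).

$13,015.00

Monthly rate r = 11%/12 = 0.916667% = 0.00916667.
Each month: B ← B·(1+r) − $1,650.00.
Month 1: interest $174.17; balance after payment $17,524.17.
Month 2: interest $160.64; balance after payment $16,034.80.
Month 3: interest $146.99; balance after payment $14,531.79.
Month 4: interest $133.21; balance after payment $13,015.00.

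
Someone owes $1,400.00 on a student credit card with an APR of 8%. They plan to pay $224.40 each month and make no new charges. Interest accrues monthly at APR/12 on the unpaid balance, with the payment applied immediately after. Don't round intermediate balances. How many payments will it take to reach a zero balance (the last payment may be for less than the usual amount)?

Monthly rate r = 8%/12 = 0.666667% = 0.00666667.
Recurrence: B ← B·(1+r) − $224.40.
Month 1: interest $9.33; balance after payment $1,184.93.
Month 2: interest $7.90; balance after payment $968.43.
Closed form: n = −ln(1 − rB₀/P)/ln(1+r) = −ln(0.95841)/ln(1.00667) ≈ 6.394, so the balance reaches zero during payment 7.

7 months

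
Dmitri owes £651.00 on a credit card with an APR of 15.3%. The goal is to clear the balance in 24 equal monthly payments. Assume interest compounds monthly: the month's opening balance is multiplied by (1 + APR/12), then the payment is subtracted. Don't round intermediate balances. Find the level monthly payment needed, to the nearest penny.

£31.66

Monthly rate r = 15.3%/12 = 1.275% = 0.01275.
Level-payment amortization: P = B₀·r / (1 − (1+r)^(−n)) = 651.00·0.01275 / (1 − 1.01275^(−24)).
Denominator 1 − (1+r)^(−24) = 0.262187591.
P = 8.30025 / 0.262187591 ≈ 31.66.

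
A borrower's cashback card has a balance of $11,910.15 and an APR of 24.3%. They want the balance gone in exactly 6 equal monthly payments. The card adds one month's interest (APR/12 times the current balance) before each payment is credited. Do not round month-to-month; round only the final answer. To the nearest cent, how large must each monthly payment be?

$2,128.06

Monthly rate r = 24.3%/12 = 2.025% = 0.02025.
Level-payment amortization: P = B₀·r / (1 − (1+r)^(−n)) = 11910.15·0.02025 / (1 − 1.02025^(−6)).
Denominator 1 − (1+r)^(−6) = 0.113333339.
P = 241.181 / 0.113333339 ≈ 2128.06.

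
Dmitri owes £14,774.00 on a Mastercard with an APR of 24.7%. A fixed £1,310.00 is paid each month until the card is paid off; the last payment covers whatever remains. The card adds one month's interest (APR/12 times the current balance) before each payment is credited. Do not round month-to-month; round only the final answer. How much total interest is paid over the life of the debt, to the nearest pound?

£2,210

Monthly rate r = 24.7%/12 = 2.05833% = 0.0205833.
Payoff takes n = ⌈−ln(1 − rB₀/P)/ln(1+r)⌉ = ⌈12.964⌉ = 13 payments; the last is £1,263.90.
Total paid = 12·£1,310.00 + £1,263.90 = £16,983.90.
Total interest = total paid − principal = £16,983.90 − £14,774.00 = £2,209.90.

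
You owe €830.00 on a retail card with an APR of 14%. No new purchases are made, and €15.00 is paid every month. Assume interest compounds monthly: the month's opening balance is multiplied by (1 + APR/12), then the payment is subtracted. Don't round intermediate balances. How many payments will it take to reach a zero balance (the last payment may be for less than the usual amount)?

Monthly rate r = 14%/12 = 1.16667% = 0.0116667.
Recurrence: B ← B·(1+r) − €15.00.
Month 1: interest €9.68; balance after payment €824.68.
Month 2: interest €9.62; balance after payment €819.30.
Closed form: n = −ln(1 − rB₀/P)/ln(1+r) = −ln(0.35444)/ln(1.01167) ≈ 89.421, so the balance reaches zero during payment 90.

90 payments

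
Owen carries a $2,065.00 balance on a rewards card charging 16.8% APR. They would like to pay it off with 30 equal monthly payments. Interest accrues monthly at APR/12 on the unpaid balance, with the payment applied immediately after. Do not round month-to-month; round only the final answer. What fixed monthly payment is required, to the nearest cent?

Monthly rate r = 16.8%/12 = 1.4% = 0.014.
Level-payment amortization: P = B₀·r / (1 − (1+r)^(−n)) = 2065.00·0.014 / (1 − 1.014^(−30)).
Denominator 1 − (1+r)^(−30) = 0.341036515.
P = 28.91 / 0.341036515 ≈ 84.77.

$84.77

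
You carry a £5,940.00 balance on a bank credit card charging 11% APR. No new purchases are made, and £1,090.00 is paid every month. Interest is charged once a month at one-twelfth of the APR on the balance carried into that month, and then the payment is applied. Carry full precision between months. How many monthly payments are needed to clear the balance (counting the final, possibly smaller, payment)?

Monthly rate r = 11%/12 = 0.916667% = 0.00916667.
Recurrence: B ← B·(1+r) − £1,090.00.
Month 1: interest £54.45; balance after payment £4,904.45.
Month 2: interest £44.96; balance after payment £3,859.41.
Month 3: interest £35.38; balance after payment £2,804.79.
Month 4: interest £25.71; balance after payment £1,740.50.
Month 5: interest £15.95; balance after payment £666.45.
Month 6: interest £6.11; balance after payment £0.00.

6 payments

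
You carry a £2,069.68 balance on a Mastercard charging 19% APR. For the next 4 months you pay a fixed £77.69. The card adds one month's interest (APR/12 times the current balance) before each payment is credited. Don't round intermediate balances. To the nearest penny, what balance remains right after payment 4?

Monthly rate r = 19%/12 = 1.58333% = 0.0158333.
Each month: B ← B·(1+r) − £77.69.
Month 1: interest £32.77; balance after payment £2,024.76.
Month 2: interest £32.06; balance after payment £1,979.13.
Month 3: interest £31.34; balance after payment £1,932.77.
Month 4: interest £30.60; balance after payment £1,885.69.

£1,885.69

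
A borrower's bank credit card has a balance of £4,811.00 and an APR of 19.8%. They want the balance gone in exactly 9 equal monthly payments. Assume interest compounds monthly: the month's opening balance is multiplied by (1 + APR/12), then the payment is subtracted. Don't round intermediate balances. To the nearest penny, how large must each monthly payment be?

£579.62

Monthly rate r = 19.8%/12 = 1.65% = 0.0165.
Level-payment amortization: P = B₀·r / (1 − (1+r)^(−n)) = 4811.00·0.0165 / (1 − 1.0165^(−9)).
Denominator 1 − (1+r)^(−9) = 0.136954777.
P = 79.3815 / 0.136954777 ≈ 579.62.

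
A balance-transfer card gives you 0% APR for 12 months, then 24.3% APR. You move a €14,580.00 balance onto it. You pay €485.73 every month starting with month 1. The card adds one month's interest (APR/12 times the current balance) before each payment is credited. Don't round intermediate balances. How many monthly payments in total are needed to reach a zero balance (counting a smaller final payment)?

35 payments

Promo months 1–12 at r₀ = 0%/12 = 0; months 13+ at r₁ = 24.3%/12 = 0.02025.
After month 12 (no interest yet): B = €14,580.00 − 12·€485.73 = €8,751.24.
Then at r₁ with €485.73/mo: n₂ = −ln(1 − r₁·B/P)/ln(1+r₁) ≈ 22.64 → 23 more payments.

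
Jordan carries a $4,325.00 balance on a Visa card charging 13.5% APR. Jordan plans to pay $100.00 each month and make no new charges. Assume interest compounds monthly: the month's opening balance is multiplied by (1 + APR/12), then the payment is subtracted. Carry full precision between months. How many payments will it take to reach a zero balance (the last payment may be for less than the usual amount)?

Monthly rate r = 13.5%/12 = 1.125% = 0.01125.
Recurrence: B ← B·(1+r) − $100.00.
Month 1: interest $48.66; balance after payment $4,273.66.
Month 2: interest $48.08; balance after payment $4,221.73.
Closed form: n = −ln(1 − rB₀/P)/ln(1+r) = −ln(0.51344)/ln(1.01125) ≈ 59.588, so the balance reaches zero during payment 60.

60 months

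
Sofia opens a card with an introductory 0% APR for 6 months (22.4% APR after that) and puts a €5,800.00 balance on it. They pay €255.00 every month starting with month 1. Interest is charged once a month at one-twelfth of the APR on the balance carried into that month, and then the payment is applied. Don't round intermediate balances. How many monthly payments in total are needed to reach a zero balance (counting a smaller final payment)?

Promo months 1–6 at r₀ = 0%/12 = 0; months 7+ at r₁ = 22.4%/12 = 0.0186667.
After month 6 (no interest yet): B = €5,800.00 − 6·€255.00 = €4,270.00.
Then at r₁ with €255.00/mo: n₂ = −ln(1 − r₁·B/P)/ln(1+r₁) ≈ 20.27 → 21 more payments.

27 months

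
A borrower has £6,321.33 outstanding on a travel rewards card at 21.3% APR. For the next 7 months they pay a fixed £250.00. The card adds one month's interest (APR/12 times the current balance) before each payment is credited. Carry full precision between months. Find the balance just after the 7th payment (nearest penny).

Monthly rate r = 21.3%/12 = 1.775% = 0.01775.
Each month: B ← B·(1+r) − £250.00.
Month 1: interest £112.20; balance after payment £6,183.53.
Month 2: interest £109.76; balance after payment £6,043.29.
Month 3: interest £107.27; balance after payment £5,900.56.
Month 4: interest £104.73; balance after payment £5,755.29.
Month 5: interest £102.16; balance after payment £5,607.45.
Month 6: interest £99.53; balance after payment £5,456.98.
Month 7: interest £96.86; balance after payment £5,303.84.

£5,303.84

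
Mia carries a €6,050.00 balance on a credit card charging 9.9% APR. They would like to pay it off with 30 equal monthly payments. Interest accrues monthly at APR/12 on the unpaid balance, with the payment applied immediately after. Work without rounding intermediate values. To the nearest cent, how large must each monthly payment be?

Monthly rate r = 9.9%/12 = 0.825% = 0.00825.
Level-payment amortization: P = B₀·r / (1 − (1+r)^(−n)) = 6050.00·0.00825 / (1 − 1.00825^(−30)).
Denominator 1 − (1+r)^(−30) = 0.218456637.
P = 49.9125 / 0.218456637 ≈ 228.48.

€228.48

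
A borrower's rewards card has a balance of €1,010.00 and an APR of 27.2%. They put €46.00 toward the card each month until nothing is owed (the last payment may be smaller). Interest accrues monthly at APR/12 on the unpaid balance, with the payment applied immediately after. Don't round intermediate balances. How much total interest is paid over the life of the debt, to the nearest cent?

€403.17

Monthly rate r = 27.2%/12 = 2.26667% = 0.0226667.
Payoff takes n = ⌈−ln(1 − rB₀/P)/ln(1+r)⌉ = ⌈30.719⌉ = 31 payments; the last is €33.17.
Total paid = 30·€46.00 + €33.17 = €1,413.17.
Total interest = total paid − principal = €1,413.17 − €1,010.00 = €403.17.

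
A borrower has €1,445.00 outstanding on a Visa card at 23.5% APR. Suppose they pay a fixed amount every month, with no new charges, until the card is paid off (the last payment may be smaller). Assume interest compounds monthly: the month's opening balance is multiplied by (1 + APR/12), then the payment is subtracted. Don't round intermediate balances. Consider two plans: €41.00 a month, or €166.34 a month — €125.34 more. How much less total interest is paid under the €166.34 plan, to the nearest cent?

€877.60

Monthly rate r = 23.5%/12 = 1.95833% = 0.0195833.
At €41.00/mo: n = ⌈−ln(1 − rB₀/P)/ln(1+r)⌉ = 61 payments (last €17.35); total interest = total paid − €1,445.00 = €1,032.35.
At €166.34/mo: 10 payments (last €102.69); total interest €154.75.
Interest saved = €1,032.35 − €154.75 = €877.60.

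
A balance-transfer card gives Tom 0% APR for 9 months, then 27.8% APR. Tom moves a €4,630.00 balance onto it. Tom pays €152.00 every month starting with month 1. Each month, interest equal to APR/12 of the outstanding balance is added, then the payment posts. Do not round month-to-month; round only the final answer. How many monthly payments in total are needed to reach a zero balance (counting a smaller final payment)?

Promo months 1–9 at r₀ = 0%/12 = 0; months 10+ at r₁ = 27.8%/12 = 0.0231667.
After month 9 (no interest yet): B = €4,630.00 − 9·€152.00 = €3,262.00.
Then at r₁ with €152.00/mo: n₂ = −ln(1 − r₁·B/P)/ln(1+r₁) ≈ 30.02 → 31 more payments.

40 months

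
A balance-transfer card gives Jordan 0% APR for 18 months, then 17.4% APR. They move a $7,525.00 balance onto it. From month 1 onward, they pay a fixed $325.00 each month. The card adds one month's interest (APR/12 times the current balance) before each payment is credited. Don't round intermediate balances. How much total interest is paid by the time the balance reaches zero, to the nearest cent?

Promo months 1–18 at r₀ = 0%/12 = 0; months 19+ at r₁ = 17.4%/12 = 0.0145.
After month 18 (no interest yet): B = $7,525.00 − 18·$325.00 = $1,675.00.
Then at r₁ with $325.00/mo: n₂ = −ln(1 − r₁·B/P)/ln(1+r₁) ≈ 5.40 → 6 more payments.
Total paid = 23·$325.00 + $129.04 = $7,604.04; interest = $7,604.04 − $7,525.00 = $79.04.

$79.04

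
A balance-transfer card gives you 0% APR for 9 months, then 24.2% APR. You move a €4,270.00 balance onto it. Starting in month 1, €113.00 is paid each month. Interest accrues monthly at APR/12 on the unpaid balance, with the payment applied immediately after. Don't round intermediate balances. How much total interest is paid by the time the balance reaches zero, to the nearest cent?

€1,664.42

Promo months 1–9 at r₀ = 0%/12 = 0; months 10+ at r₁ = 24.2%/12 = 0.0201667.
After month 9 (no interest yet): B = €4,270.00 − 9·€113.00 = €3,253.00.
Then at r₁ with €113.00/mo: n₂ = −ln(1 − r₁·B/P)/ln(1+r₁) ≈ 43.51 → 44 more payments.
Total paid = 52·€113.00 + €58.42 = €5,934.42; interest = €5,934.42 − €4,270.00 = €1,664.42.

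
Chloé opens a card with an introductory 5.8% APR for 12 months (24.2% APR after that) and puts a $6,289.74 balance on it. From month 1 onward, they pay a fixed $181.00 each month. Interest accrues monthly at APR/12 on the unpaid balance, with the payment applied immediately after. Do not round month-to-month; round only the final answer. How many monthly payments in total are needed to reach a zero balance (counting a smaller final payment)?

Promo months 1–12 at r₀ = 5.8%/12 = 0.00483333; months 13+ at r₁ = 24.2%/12 = 0.0201667.
After month 12: iterate B ← B·(1+r₀) − $181.00 for 12 months → $4,433.72.
Then at r₁ with $181.00/mo: n₂ = −ln(1 − r₁·B/P)/ln(1+r₁) ≈ 34.12 → 35 more payments.

47 months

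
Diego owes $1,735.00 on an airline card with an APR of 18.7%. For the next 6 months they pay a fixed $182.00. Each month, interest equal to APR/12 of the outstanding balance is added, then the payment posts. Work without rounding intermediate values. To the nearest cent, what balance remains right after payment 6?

Monthly rate r = 18.7%/12 = 1.55833% = 0.0155833.
Each month: B ← B·(1+r) − $182.00.
Month 1: interest $27.04; balance after payment $1,580.04.
Month 2: interest $24.62; balance after payment $1,422.66.
Month 3: interest $22.17; balance after payment $1,262.83.
Month 4: interest $19.68; balance after payment $1,100.51.
Month 5: interest $17.15; balance after payment $935.66.
Month 6: interest $14.58; balance after payment $768.24.

$768.24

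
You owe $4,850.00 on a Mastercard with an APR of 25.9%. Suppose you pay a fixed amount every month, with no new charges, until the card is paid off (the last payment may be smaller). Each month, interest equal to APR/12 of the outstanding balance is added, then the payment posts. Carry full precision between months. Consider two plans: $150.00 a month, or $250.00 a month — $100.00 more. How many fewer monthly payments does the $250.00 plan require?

31 fewer payments

Monthly rate r = 25.9%/12 = 2.15833% = 0.0215833.
At $150.00/mo: n = ⌈−ln(1 − rB₀/P)/ln(1+r)⌉ = 57 payments (last $7.53); total interest = total paid − $4,850.00 = $3,557.53.
At $250.00/mo: 26 payments (last $102.20); total interest $1,502.20.
Payments saved = 57 − 26 = 31.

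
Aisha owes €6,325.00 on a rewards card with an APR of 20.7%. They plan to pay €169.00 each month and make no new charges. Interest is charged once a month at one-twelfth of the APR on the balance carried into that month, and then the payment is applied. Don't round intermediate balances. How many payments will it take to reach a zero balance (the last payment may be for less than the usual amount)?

Monthly rate r = 20.7%/12 = 1.725% = 0.01725.
Recurrence: B ← B·(1+r) − €169.00.
Month 1: interest €109.11; balance after payment €6,265.11.
Month 2: interest €108.07; balance after payment €6,204.18.
Closed form: n = −ln(1 − rB₀/P)/ln(1+r) = −ln(0.3544)/ln(1.01725) ≈ 60.652, so the balance reaches zero during payment 61.

61 months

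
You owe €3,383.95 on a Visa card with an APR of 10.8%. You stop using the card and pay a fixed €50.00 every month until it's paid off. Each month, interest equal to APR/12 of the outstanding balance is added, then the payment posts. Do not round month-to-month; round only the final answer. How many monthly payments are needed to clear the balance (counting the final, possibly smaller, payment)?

Monthly rate r = 10.8%/12 = 0.9% = 0.009.
Recurrence: B ← B·(1+r) − €50.00.
Month 1: interest €30.46; balance after payment €3,364.41.
Month 2: interest €30.28; balance after payment €3,344.69.
Closed form: n = −ln(1 − rB₀/P)/ln(1+r) = −ln(0.39089)/ln(1.009) ≈ 104.839, so the balance reaches zero during payment 105.

105 payments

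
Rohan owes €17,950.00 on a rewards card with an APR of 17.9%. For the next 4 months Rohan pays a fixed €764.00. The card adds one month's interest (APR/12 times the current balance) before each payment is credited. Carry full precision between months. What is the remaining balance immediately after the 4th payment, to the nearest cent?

€15,920.16

Monthly rate r = 17.9%/12 = 1.49167% = 0.0149167.
Each month: B ← B·(1+r) − €764.00.
Month 1: interest €267.75; balance after payment €17,453.75.
Month 2: interest €260.35; balance after payment €16,950.11.
Month 3: interest €252.84; balance after payment €16,438.95.
Month 4: interest €245.21; balance after payment €15,920.16.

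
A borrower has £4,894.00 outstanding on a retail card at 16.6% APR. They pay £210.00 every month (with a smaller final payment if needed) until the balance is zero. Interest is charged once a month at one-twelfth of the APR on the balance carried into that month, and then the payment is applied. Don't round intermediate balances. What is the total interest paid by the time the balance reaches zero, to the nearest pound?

Monthly rate r = 16.6%/12 = 1.38333% = 0.0138333.
Payoff takes n = ⌈−ln(1 − rB₀/P)/ln(1+r)⌉ = ⌈28.327⌉ = 29 payments; the last is £69.01.
Total paid = 28·£210.00 + £69.01 = £5,949.01.
Total interest = total paid − principal = £5,949.01 − £4,894.00 = £1,055.01.

£1,055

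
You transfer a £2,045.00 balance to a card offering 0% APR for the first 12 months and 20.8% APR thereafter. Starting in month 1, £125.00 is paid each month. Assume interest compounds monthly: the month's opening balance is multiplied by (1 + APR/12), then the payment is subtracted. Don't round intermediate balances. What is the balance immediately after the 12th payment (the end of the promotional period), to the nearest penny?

Promo months 1–12 at r₀ = 0%/12 = 0; months 13+ at r₁ = 20.8%/12 = 0.0173333.
After month 12 (no interest yet): B = £2,045.00 − 12·£125.00 = £545.00.

£545.00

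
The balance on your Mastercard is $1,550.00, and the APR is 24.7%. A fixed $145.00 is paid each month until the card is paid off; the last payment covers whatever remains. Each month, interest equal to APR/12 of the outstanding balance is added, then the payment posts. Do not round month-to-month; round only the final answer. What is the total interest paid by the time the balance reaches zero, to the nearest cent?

$218.74

Monthly rate r = 24.7%/12 = 2.05833% = 0.0205833.
Payoff takes n = ⌈−ln(1 − rB₀/P)/ln(1+r)⌉ = ⌈12.197⌉ = 13 payments; the last is $28.74.
Total paid = 12·$145.00 + $28.74 = $1,768.74.
Total interest = total paid − principal = $1,768.74 − $1,550.00 = $218.74.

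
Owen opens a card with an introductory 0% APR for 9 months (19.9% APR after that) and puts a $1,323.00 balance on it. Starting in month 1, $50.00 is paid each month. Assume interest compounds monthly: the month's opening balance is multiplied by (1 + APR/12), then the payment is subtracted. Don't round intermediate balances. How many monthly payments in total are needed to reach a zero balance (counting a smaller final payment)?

Promo months 1–9 at r₀ = 0%/12 = 0; months 10+ at r₁ = 19.9%/12 = 0.0165833.
After month 9 (no interest yet): B = $1,323.00 − 9·$50.00 = $873.00.
Then at r₁ with $50.00/mo: n₂ = −ln(1 − r₁·B/P)/ln(1+r₁) ≈ 20.78 → 21 more payments.

30 months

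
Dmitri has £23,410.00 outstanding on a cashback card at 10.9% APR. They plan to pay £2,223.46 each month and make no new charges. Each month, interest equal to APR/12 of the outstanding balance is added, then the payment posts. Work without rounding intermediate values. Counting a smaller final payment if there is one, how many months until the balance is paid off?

12 months

Monthly rate r = 10.9%/12 = 0.908333% = 0.00908333.
Recurrence: B ← B·(1+r) − £2,223.46.
Month 1: interest £212.64; balance after payment £21,399.18.
Month 2: interest £194.38; balance after payment £19,370.10.
Closed form: n = −ln(1 − rB₀/P)/ln(1+r) = −ln(0.90436)/ln(1.00908) ≈ 11.117, so the balance reaches zero during payment 12.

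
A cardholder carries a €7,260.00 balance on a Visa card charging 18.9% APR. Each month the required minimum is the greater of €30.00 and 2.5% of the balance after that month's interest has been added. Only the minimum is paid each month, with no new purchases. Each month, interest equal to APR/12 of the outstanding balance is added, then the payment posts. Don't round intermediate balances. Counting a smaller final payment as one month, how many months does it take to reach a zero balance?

250 months

Monthly rate r = 18.9%/12 = 1.575% = 0.01575.
While 2.5% of the post-interest balance exceeds €30.00, each month B ← (B·(1+r))·(1 − 0.025), i.e. B shrinks by the factor (1+r)·0.975 = 0.99036.
This holds for months 1–188. Entering month 189 the balance is €1,174.16; 2.5% of the post-interest balance is now below €30.00, so the flat €30.00 minimum applies from here.
From month 189 a fixed €30.00 at rate r clears €1,174.16 in 62 more payments. Total: 188 + 62 = 250 months.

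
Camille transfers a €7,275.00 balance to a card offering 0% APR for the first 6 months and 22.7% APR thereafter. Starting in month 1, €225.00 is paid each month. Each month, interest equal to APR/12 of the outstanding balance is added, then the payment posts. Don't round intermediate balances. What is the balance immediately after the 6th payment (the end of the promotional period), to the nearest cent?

€5,925.00

Promo months 1–6 at r₀ = 0%/12 = 0; months 7+ at r₁ = 22.7%/12 = 0.0189167.
After month 6 (no interest yet): B = €7,275.00 − 6·€225.00 = €5,925.00.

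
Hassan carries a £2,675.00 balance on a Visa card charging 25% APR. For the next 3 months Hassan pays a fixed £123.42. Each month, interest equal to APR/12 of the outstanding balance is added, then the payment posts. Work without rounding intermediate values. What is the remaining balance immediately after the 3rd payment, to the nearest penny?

£2,467.67

Monthly rate r = 25%/12 = 2.08333% = 0.0208333.
Each month: B ← B·(1+r) − £123.42.
Month 1: interest £55.73; balance after payment £2,607.31.
Month 2: interest £54.32; balance after payment £2,538.21.
Month 3: interest £52.88; balance after payment £2,467.67.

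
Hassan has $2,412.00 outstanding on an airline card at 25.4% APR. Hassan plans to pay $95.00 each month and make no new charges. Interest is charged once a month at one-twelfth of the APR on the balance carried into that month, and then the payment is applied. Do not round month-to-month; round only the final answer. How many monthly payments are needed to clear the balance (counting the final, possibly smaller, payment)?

Monthly rate r = 25.4%/12 = 2.11667% = 0.0211667.
Recurrence: B ← B·(1+r) − $95.00.
Month 1: interest $51.05; balance after payment $2,368.05.
Month 2: interest $50.12; balance after payment $2,323.18.
Closed form: n = −ln(1 − rB₀/P)/ln(1+r) = −ln(0.46259)/ln(1.02117) ≈ 36.805, so the balance reaches zero during payment 37.

37 payments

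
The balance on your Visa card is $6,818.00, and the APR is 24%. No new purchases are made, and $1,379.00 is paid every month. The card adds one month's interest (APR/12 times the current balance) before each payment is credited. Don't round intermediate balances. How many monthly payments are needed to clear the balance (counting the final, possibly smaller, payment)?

6 months

Monthly rate r = 24%/12 = 2% = 0.02.
Recurrence: B ← B·(1+r) − $1,379.00.
Month 1: interest $136.36; balance after payment $5,575.36.
Month 2: interest $111.51; balance after payment $4,307.87.
Month 3: interest $86.16; balance after payment $3,015.02.
Month 4: interest $60.30; balance after payment $1,696.33.
Month 5: interest $33.93; balance after payment $351.25.
Month 6: interest $7.03; balance after payment $0.00.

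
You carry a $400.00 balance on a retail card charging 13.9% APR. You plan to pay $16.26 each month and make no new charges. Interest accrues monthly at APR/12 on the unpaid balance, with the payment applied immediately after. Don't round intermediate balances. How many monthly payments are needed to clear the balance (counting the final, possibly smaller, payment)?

30 months

Monthly rate r = 13.9%/12 = 1.15833% = 0.0115833.
Recurrence: B ← B·(1+r) − $16.26.
Month 1: interest $4.63; balance after payment $388.37.
Month 2: interest $4.50; balance after payment $376.61.
Closed form: n = −ln(1 − rB₀/P)/ln(1+r) = −ln(0.71505)/ln(1.01158) ≈ 29.123, so the balance reaches zero during payment 30.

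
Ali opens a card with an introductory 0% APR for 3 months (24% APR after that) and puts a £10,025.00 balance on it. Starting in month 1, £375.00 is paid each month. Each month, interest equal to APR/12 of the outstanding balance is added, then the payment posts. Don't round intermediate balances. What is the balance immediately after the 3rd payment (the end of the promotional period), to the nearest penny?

£8,900.00

Promo months 1–3 at r₀ = 0%/12 = 0; months 4+ at r₁ = 24%/12 = 0.02.
After month 3 (no interest yet): B = £10,025.00 − 3·£375.00 = £8,900.00.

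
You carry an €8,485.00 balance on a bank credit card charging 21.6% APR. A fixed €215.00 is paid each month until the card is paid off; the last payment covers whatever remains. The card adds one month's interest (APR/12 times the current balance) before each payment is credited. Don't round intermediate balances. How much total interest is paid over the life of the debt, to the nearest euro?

Monthly rate r = 21.6%/12 = 1.8% = 0.018.
Payoff takes n = ⌈−ln(1 − rB₀/P)/ln(1+r)⌉ = ⌈69.460⌉ = 70 payments; the last is €99.35.
Total paid = 69·€215.00 + €99.35 = €14,934.35.
Total interest = total paid − principal = €14,934.35 − €8,485.00 = €6,449.35.

€6,449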